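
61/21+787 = 16588/21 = 789.90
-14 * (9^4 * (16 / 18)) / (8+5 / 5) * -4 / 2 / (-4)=-4536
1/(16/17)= 17/16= 1.06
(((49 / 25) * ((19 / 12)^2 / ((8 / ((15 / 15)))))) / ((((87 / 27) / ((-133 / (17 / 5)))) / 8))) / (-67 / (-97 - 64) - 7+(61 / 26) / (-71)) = 349608916111 / 38780977320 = 9.01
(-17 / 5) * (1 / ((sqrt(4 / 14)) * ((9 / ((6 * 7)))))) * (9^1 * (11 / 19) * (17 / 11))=-6069 * sqrt(14) / 95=-239.03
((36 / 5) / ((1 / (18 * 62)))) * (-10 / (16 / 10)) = -50220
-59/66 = -0.89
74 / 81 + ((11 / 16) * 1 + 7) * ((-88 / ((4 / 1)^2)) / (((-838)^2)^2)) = 1167771232839655 / 1278236079309312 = 0.91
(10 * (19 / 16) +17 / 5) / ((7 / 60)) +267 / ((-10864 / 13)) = 1418937 / 10864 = 130.61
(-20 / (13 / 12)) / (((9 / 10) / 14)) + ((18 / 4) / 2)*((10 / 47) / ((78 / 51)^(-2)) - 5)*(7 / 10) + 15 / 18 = -414518929 / 1412632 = -293.44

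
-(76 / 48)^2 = -361 / 144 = -2.51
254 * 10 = 2540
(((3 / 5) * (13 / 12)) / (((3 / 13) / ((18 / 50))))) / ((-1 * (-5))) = 507 / 2500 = 0.20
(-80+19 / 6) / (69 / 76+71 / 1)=-17518 / 16395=-1.07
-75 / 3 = -25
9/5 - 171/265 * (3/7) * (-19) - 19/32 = 383507/59360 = 6.46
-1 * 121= -121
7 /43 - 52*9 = -20117 /43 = -467.84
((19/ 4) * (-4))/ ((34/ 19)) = -361/ 34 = -10.62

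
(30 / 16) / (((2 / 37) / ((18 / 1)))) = 4995 / 8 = 624.38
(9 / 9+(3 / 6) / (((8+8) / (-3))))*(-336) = -609 / 2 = -304.50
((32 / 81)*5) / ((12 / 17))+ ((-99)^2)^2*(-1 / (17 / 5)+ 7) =2661043078462 / 4131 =644164385.97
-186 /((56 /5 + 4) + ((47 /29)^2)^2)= -219257110 /26050587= -8.42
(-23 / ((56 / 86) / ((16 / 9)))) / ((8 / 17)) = -16813 / 126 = -133.44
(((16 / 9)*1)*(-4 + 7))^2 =256 / 9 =28.44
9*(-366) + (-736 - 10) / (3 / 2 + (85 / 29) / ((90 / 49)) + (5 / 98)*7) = -44286282 / 12617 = -3510.05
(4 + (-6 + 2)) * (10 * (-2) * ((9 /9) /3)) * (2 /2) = 0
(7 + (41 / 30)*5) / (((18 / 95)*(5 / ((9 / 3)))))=1577 / 36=43.81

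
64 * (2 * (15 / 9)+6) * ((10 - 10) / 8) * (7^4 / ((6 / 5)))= 0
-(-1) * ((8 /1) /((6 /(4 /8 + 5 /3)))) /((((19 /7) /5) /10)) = 9100 /171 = 53.22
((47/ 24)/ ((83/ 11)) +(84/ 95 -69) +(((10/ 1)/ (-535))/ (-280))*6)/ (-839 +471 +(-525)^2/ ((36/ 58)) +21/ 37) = -355863774857/ 2326918015155300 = -0.00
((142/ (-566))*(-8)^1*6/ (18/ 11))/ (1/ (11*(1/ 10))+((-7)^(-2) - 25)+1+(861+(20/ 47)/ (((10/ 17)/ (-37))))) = 79140292/ 8723137947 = 0.01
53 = 53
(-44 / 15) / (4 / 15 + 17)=-44 / 259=-0.17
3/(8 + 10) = 1/6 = 0.17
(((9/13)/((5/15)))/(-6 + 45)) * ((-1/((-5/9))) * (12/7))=972/5915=0.16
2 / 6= 1 / 3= 0.33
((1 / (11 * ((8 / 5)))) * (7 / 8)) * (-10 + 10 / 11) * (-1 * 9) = 7875 / 1936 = 4.07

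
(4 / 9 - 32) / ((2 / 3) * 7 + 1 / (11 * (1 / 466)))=-781 / 1164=-0.67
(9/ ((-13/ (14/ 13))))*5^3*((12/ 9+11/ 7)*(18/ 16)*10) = -1029375/ 338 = -3045.49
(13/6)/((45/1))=13/270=0.05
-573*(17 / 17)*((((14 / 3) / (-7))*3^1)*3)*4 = 13752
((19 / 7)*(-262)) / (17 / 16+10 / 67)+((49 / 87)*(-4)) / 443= -68557530428 / 116817771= -586.88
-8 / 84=-2 / 21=-0.10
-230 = -230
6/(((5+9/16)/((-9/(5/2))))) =-1728/445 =-3.88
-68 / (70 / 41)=-1394 / 35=-39.83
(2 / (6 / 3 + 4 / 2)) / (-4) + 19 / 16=17 / 16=1.06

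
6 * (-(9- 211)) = 1212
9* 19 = 171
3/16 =0.19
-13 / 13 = -1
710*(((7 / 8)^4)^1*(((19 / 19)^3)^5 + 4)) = 4261775 / 2048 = 2080.94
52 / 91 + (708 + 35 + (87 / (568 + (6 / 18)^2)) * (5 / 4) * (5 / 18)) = 212920545 / 286328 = 743.62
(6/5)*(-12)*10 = -144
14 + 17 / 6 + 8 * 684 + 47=33215 / 6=5535.83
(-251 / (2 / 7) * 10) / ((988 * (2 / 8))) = -8785 / 247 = -35.57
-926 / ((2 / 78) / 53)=-1914042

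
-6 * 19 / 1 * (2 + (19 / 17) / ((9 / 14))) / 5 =-85.24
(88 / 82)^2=1936 / 1681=1.15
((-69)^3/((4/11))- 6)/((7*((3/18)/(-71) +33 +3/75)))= -19242542475/4925914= -3906.39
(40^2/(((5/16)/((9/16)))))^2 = 8294400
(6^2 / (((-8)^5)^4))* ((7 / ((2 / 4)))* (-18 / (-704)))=567 / 50728546202701266944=0.00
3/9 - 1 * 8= -23/3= -7.67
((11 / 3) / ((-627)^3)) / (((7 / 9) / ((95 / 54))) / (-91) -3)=65 / 13130115471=0.00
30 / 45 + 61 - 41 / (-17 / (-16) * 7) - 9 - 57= -3515 / 357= -9.85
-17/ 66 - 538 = -538.26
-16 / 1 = -16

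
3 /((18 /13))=13 /6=2.17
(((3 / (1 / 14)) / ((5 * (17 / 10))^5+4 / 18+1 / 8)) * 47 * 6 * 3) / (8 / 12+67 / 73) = 2241074304 / 4434248111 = 0.51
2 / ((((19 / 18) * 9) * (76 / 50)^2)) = 0.09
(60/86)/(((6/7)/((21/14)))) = 105/86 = 1.22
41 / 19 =2.16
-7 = -7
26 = 26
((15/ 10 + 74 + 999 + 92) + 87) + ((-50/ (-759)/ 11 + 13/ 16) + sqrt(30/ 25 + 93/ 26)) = 1256.50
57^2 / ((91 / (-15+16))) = 3249 / 91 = 35.70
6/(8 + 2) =3/5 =0.60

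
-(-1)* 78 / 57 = 26 / 19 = 1.37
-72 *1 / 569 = -72 / 569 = -0.13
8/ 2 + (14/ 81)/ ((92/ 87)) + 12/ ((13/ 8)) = 186455/ 16146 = 11.55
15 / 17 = 0.88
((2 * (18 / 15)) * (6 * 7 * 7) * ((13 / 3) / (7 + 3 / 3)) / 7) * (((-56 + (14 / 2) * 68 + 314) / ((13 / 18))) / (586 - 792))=-138726 / 515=-269.37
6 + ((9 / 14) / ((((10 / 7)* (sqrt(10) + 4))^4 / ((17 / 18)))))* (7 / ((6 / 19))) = 721707067 / 77760000 - 10081799* sqrt(10) / 9720000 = 6.00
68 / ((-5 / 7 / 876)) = -416976 / 5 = -83395.20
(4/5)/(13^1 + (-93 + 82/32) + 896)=64/65485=0.00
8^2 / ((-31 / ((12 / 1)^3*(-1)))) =110592 / 31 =3567.48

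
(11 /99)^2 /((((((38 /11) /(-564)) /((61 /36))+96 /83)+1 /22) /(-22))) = -115173124 /508205421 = -0.23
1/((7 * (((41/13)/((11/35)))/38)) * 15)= 5434/150675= 0.04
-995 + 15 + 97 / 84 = -82223 / 84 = -978.85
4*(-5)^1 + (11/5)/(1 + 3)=-389/20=-19.45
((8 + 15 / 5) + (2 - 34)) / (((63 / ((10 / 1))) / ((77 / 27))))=-770 / 81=-9.51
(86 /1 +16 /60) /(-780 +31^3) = 1294 /435165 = 0.00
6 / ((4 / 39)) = 117 / 2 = 58.50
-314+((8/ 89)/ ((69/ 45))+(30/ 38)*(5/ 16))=-195208427/ 622288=-313.69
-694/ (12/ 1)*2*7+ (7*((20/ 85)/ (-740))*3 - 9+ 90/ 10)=-7639268/ 9435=-809.67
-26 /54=-13 /27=-0.48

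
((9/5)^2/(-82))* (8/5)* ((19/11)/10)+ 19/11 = 483797/281875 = 1.72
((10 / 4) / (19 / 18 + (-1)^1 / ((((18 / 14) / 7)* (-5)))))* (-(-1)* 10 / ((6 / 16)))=6000 / 193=31.09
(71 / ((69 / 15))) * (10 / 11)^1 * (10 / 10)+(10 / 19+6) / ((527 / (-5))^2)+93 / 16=19.84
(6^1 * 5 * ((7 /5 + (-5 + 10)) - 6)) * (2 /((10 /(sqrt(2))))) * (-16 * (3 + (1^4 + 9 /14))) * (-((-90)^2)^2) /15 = 5458752000 * sqrt(2) /7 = 1102834444.58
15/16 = 0.94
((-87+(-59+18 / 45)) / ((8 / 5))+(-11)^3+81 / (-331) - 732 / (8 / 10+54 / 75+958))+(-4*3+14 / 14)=-948838371 / 661669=-1434.01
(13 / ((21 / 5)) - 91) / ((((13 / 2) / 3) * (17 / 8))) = -2272 / 119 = -19.09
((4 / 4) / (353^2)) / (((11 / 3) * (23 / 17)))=51 / 31526077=0.00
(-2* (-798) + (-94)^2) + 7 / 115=1199687 / 115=10432.06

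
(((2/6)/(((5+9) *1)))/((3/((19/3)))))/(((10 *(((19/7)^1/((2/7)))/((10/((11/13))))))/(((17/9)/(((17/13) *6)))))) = 169/112266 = 0.00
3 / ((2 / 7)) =21 / 2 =10.50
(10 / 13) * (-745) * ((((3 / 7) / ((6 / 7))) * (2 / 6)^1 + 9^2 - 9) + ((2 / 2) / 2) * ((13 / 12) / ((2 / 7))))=-4414125 / 104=-42443.51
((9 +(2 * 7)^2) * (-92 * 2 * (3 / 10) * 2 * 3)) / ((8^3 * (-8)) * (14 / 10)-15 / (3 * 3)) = 1018440 / 86041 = 11.84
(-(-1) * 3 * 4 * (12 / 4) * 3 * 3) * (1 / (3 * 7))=108 / 7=15.43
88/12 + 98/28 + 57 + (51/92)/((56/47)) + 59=1967527/15456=127.30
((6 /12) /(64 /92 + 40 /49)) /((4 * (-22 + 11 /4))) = -161 /37488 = -0.00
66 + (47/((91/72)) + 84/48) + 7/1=40745/364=111.94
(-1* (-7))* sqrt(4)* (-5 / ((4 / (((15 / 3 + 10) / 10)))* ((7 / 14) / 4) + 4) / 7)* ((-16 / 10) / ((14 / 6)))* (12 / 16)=108 / 91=1.19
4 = 4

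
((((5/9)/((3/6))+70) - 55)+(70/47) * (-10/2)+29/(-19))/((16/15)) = 35855/5358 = 6.69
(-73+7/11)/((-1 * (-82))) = -398/451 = -0.88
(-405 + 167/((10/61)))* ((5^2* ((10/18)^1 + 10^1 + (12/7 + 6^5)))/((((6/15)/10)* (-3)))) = -376398319625/378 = -995762750.33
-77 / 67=-1.15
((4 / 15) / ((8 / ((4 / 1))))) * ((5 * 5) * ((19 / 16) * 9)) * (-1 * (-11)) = 3135 / 8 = 391.88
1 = 1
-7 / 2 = -3.50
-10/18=-5/9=-0.56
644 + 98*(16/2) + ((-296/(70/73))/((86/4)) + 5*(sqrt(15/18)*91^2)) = 2127532/1505 + 41405*sqrt(30)/6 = 39211.06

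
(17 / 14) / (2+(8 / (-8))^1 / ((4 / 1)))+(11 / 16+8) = 7355 / 784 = 9.38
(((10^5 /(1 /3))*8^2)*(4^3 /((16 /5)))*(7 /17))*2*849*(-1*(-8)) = 36513792000000 /17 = 2147870117647.06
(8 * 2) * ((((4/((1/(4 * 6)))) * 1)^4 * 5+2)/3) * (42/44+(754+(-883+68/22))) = -849037710704/3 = -283012570234.67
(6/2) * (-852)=-2556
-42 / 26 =-21 / 13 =-1.62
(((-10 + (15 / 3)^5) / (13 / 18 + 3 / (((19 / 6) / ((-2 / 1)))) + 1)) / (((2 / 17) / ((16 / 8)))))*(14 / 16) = -63387135 / 236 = -268589.56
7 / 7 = 1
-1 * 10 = -10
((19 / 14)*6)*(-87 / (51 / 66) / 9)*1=-12122 / 119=-101.87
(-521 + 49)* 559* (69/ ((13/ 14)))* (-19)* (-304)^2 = 34426141446144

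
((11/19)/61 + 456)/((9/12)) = 2114060/3477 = 608.01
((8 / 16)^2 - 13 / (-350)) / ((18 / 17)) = 1139 / 4200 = 0.27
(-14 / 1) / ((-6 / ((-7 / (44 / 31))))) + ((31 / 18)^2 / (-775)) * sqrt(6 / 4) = -1519 / 132 - 31 * sqrt(6) / 16200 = -11.51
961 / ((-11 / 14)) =-13454 / 11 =-1223.09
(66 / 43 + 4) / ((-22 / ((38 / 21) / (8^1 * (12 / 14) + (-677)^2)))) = -4522 / 4552650069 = -0.00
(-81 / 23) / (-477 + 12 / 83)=2241 / 303439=0.01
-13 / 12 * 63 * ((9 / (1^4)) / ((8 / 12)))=-7371 / 8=-921.38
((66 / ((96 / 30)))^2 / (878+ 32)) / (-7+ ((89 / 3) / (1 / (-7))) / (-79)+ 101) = 1290465 / 266750848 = 0.00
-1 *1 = -1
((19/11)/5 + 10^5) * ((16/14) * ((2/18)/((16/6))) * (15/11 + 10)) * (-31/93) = -19642925/1089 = -18037.58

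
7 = 7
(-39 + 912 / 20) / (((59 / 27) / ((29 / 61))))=25839 / 17995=1.44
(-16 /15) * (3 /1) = -16 /5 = -3.20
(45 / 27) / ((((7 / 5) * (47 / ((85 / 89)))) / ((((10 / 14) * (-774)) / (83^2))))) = -2741250 / 1412017663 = -0.00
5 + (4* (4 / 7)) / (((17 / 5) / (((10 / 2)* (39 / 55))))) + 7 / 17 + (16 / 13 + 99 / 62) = 10.62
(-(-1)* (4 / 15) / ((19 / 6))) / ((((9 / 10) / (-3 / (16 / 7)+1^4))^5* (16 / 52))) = -0.00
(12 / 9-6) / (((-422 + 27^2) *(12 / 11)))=-77 / 5526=-0.01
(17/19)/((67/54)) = 0.72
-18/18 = -1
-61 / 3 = -20.33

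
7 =7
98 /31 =3.16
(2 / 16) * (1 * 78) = 39 / 4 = 9.75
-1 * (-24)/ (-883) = -24/ 883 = -0.03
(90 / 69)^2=900 / 529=1.70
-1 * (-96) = 96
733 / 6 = 122.17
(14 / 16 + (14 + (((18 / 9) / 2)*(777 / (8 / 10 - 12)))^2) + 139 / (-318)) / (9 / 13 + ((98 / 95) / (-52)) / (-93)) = 1880670035075 / 269797984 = 6970.66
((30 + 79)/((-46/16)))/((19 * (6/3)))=-436/437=-1.00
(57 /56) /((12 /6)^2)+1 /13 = 965 /2912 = 0.33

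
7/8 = 0.88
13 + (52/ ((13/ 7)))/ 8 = 33/ 2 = 16.50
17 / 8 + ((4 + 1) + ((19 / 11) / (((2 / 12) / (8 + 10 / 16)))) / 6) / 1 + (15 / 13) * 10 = 19197 / 572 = 33.56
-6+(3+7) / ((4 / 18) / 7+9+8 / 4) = -708 / 139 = -5.09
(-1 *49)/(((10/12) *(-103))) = 0.57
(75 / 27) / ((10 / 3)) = 5 / 6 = 0.83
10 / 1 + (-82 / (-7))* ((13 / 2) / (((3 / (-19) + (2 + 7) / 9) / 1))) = 100.42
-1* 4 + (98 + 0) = 94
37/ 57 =0.65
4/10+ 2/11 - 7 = -353/55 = -6.42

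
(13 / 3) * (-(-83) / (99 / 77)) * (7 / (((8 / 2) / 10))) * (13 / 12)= 5303.42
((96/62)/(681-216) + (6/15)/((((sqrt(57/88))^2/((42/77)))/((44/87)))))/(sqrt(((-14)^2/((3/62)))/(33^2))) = 3793724 *sqrt(186)/574519435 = 0.09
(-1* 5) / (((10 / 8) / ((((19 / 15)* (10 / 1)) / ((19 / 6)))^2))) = -64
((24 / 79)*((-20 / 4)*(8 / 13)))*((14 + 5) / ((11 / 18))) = -328320 / 11297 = -29.06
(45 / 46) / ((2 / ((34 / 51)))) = 15 / 46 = 0.33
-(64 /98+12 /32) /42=-403 /16464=-0.02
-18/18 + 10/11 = -1/11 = -0.09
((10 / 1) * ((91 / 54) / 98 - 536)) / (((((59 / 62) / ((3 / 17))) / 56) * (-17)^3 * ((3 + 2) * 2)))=50245172 / 44349651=1.13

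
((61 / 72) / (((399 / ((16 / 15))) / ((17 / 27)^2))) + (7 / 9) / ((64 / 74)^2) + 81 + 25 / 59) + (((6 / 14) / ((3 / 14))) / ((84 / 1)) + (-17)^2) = 881315183354413 / 2372390415360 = 371.49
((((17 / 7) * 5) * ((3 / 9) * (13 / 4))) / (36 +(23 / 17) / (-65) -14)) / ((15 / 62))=2.47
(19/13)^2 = 361/169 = 2.14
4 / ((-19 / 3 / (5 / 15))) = -4 / 19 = -0.21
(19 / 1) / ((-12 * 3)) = -0.53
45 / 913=0.05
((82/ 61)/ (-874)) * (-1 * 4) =164/ 26657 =0.01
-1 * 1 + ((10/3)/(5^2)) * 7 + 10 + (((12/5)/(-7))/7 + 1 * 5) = 2188/147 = 14.88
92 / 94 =0.98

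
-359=-359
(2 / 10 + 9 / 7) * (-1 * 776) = -40352 / 35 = -1152.91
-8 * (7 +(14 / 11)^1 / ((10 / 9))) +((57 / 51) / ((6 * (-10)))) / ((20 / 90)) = -488051 / 7480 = -65.25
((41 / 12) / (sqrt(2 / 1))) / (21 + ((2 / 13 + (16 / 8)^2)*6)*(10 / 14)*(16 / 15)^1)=3731*sqrt(2) / 87336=0.06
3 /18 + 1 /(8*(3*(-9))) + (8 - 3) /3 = 395 /216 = 1.83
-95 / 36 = -2.64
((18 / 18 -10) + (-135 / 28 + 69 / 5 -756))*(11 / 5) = -1164273 / 700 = -1663.25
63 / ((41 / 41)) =63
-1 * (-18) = 18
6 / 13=0.46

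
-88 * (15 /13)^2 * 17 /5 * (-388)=26120160 /169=154557.16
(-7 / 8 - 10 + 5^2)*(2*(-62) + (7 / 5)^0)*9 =-125091 / 8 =-15636.38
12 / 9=4 / 3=1.33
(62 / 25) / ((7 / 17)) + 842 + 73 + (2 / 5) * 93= 958.22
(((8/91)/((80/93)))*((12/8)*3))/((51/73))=20367/30940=0.66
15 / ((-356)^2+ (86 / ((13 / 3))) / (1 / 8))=195 / 1649632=0.00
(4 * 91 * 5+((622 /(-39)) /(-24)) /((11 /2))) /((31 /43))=2524.68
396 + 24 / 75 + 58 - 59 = 9883 / 25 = 395.32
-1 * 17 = -17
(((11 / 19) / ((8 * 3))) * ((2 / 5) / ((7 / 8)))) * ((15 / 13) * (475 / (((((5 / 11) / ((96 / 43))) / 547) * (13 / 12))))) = 762474240 / 50869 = 14988.98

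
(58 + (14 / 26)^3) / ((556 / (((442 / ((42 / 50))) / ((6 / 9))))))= 82.56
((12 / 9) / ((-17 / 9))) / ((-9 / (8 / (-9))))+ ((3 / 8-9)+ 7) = -6223 / 3672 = -1.69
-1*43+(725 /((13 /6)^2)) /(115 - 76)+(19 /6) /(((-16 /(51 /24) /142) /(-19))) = 924356155 /843648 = 1095.67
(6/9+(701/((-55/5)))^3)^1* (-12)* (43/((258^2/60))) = 20668272820/171699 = 120375.03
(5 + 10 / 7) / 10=0.64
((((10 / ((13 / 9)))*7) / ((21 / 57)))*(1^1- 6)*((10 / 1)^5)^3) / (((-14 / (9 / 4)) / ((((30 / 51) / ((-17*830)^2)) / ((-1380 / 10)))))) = -160312500000000000 / 70838960101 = -2263055.52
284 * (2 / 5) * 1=568 / 5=113.60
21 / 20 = 1.05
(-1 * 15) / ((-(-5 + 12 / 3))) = -15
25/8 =3.12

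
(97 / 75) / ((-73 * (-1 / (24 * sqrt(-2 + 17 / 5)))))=776 * sqrt(35) / 9125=0.50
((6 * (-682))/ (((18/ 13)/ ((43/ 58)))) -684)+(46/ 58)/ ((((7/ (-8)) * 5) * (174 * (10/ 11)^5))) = -2115658776391/ 735875000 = -2875.02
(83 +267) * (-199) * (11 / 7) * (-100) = 10945000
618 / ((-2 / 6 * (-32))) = 927 / 16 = 57.94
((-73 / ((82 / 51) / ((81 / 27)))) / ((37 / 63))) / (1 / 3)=-2110941 / 3034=-695.76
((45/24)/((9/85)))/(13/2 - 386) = -425/9108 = -0.05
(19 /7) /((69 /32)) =608 /483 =1.26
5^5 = 3125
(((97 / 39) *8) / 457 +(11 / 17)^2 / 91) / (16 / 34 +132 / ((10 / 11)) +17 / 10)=17357390 / 53135834661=0.00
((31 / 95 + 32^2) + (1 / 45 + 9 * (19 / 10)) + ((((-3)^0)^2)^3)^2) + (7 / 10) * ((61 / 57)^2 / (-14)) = 1505213 / 1444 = 1042.39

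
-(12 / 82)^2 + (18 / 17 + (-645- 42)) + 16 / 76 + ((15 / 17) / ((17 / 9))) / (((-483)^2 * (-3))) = -164073345785038 / 239260446691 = -685.75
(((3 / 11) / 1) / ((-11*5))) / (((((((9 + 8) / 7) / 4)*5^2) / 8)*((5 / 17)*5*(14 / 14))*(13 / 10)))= -1344 / 983125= -0.00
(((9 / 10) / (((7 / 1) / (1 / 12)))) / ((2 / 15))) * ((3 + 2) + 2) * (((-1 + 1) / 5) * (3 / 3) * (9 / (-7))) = 0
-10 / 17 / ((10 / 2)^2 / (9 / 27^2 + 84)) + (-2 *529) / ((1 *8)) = -739321 / 5508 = -134.23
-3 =-3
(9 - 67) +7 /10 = -573 /10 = -57.30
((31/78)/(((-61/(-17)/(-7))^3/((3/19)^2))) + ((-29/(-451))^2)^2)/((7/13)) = -6482299002497259241/47460347103697625174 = -0.14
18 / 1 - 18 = 0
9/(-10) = -9/10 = -0.90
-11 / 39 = -0.28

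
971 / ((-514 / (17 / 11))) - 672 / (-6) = 616741 / 5654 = 109.08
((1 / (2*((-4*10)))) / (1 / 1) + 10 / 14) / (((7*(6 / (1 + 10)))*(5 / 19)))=27379 / 39200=0.70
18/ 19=0.95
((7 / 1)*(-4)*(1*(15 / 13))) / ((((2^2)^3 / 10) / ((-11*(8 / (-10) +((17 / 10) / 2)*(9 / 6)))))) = 21945 / 832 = 26.38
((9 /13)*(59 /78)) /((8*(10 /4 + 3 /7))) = 1239 /55432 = 0.02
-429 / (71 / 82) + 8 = -34610 / 71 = -487.46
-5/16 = -0.31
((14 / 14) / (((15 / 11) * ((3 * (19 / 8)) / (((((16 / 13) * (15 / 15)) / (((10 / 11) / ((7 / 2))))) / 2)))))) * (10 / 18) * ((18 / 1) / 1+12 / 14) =85184 / 33345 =2.55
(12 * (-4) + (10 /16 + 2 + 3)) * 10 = -1695 /4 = -423.75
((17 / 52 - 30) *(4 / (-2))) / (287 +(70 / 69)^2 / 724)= 1329666363 / 6430343192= 0.21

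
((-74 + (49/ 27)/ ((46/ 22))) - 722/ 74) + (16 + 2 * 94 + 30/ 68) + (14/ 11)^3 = 128533962085/ 1039801158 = 123.61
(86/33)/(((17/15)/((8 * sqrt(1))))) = 3440/187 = 18.40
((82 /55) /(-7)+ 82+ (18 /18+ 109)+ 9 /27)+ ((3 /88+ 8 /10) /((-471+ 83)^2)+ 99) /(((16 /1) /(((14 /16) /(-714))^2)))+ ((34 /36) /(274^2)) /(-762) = 123393212235154939199411 /642270371882837999616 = 192.12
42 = 42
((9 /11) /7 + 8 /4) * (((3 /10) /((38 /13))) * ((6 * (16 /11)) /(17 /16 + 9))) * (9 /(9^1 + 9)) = 1220544 /12954865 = 0.09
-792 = -792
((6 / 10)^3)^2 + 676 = 10563229 / 15625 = 676.05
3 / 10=0.30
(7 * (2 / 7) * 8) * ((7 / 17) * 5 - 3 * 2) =-1072 / 17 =-63.06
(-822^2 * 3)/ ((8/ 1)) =-506763/ 2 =-253381.50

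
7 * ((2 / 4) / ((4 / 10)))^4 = 4375 / 256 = 17.09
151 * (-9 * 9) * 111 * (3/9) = -452547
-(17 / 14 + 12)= -185 / 14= -13.21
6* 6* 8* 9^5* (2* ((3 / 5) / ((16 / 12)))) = 76527504 / 5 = 15305500.80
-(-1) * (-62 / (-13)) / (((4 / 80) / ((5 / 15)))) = 1240 / 39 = 31.79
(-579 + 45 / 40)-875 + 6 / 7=-81313 / 56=-1452.02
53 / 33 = 1.61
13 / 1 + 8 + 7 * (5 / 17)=23.06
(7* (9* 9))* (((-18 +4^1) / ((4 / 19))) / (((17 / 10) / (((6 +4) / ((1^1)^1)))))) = -3770550 / 17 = -221797.06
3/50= 0.06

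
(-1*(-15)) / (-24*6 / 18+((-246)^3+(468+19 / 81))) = -1215 / 1205804537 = -0.00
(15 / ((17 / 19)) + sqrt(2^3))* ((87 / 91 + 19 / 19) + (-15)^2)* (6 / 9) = 82612* sqrt(2) / 273 + 3924070 / 1547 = 2964.52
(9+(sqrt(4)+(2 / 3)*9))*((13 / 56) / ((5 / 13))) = 2873 / 280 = 10.26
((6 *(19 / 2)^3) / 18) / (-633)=-6859 / 15192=-0.45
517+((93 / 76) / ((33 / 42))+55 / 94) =5099537 / 9823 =519.14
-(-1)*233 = 233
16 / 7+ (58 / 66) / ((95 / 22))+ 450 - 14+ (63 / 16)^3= 4081967221 / 8171520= 499.54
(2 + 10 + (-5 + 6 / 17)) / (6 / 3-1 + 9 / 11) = 4.04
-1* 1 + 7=6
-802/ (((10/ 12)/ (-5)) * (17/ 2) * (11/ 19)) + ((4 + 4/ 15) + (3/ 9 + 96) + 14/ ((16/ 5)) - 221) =6446373/ 7480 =861.81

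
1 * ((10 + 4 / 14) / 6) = 12 / 7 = 1.71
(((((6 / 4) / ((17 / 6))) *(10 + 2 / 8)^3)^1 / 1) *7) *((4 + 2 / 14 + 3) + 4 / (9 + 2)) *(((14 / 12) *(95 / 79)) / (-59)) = -2337455715 / 3281344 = -712.35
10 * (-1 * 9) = -90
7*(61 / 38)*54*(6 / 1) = 69174 / 19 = 3640.74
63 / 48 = 21 / 16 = 1.31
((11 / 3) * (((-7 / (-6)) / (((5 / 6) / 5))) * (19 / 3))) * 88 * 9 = 128744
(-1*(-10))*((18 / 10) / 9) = 2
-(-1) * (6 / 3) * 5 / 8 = 5 / 4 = 1.25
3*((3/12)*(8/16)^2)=3/16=0.19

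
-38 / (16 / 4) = -19 / 2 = -9.50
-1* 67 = -67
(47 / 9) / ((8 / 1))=47 / 72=0.65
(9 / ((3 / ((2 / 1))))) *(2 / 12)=1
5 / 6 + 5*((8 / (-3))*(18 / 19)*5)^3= -414685705 / 41154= -10076.44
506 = 506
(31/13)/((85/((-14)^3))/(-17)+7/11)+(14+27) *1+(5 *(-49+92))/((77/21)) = 284751968/2754609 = 103.37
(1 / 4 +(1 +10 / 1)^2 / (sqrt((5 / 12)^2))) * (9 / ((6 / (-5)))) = -17439 / 8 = -2179.88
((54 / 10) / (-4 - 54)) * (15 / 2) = -0.70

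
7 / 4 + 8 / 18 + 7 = 331 / 36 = 9.19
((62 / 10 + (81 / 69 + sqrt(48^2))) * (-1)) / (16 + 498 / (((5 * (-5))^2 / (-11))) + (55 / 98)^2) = -7644784000 / 1042357999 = -7.33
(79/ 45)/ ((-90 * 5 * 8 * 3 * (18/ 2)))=-0.00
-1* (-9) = 9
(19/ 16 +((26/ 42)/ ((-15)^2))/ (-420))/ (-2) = -9426323/ 15876000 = -0.59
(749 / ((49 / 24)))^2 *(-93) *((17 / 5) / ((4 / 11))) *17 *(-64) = 31194892827648 / 245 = 127326093174.07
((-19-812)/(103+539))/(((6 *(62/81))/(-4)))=7479/6634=1.13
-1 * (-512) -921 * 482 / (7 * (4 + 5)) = -137222 / 21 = -6534.38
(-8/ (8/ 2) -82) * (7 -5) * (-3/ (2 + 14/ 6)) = 1512/ 13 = 116.31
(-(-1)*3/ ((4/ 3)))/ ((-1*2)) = -9/ 8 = -1.12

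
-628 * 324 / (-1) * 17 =3459024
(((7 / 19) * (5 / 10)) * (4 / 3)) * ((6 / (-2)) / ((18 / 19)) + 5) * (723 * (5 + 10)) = 92785 / 19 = 4883.42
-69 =-69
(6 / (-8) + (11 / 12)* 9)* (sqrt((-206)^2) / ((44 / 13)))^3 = 36010818285 / 21296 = 1690966.30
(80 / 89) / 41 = 80 / 3649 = 0.02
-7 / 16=-0.44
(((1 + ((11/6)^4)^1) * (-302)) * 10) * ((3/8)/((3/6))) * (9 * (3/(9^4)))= -12032435/104976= -114.62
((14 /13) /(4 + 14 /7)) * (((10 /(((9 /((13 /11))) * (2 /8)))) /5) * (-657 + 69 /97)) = -1188320 /9603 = -123.74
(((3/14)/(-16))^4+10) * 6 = 75528929523/1258815488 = 60.00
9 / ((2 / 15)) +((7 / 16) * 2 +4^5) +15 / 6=8759 / 8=1094.88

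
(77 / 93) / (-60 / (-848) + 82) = 16324 / 1618107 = 0.01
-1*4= -4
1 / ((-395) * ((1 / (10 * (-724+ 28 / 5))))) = 7184 / 395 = 18.19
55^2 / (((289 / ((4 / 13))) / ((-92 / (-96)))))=69575 / 22542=3.09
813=813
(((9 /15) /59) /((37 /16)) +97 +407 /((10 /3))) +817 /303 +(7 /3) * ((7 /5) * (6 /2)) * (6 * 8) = 4578555053 /6614490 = 692.20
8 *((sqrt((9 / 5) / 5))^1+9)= 76.80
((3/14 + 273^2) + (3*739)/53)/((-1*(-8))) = 55331715/5936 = 9321.38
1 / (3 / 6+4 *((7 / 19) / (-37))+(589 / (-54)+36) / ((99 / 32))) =3758238 / 32211511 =0.12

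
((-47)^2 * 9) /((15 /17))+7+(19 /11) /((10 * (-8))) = 3966825 /176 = 22538.78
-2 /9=-0.22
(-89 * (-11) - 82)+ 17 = 914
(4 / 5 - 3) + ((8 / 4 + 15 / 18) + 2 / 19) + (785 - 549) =236.74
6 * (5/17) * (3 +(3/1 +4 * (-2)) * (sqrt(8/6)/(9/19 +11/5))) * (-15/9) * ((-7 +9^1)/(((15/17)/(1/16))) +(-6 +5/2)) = 2015/68 - 957125 * sqrt(3)/77724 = 8.30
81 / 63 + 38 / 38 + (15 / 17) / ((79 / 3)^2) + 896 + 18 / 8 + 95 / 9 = 24359374735 / 26736444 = 911.09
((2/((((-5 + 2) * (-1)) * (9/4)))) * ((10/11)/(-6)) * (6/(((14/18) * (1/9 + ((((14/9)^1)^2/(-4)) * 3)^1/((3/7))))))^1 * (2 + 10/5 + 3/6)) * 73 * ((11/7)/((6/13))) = 768690/8183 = 93.94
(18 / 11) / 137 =18 / 1507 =0.01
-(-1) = 1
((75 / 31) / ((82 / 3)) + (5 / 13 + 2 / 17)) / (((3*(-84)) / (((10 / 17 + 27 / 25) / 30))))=-78435961 / 601668522000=-0.00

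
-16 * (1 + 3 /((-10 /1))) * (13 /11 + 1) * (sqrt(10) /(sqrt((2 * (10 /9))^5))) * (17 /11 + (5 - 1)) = -622566 * sqrt(2) /15125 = -58.21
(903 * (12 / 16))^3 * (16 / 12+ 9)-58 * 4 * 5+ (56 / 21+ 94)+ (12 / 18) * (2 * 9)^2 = 616294929011 / 192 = 3209869421.93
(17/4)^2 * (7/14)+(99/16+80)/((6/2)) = 3625/96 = 37.76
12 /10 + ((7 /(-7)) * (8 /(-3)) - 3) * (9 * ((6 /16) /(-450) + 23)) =-27119 /400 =-67.80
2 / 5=0.40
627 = 627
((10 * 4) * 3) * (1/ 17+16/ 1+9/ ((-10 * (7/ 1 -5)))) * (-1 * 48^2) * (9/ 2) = -19419873.88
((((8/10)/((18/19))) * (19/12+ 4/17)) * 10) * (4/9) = 28196/4131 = 6.83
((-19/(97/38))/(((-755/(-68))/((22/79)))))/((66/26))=-1276496/17356695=-0.07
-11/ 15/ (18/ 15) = -11/ 18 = -0.61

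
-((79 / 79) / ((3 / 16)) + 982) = -2962 / 3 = -987.33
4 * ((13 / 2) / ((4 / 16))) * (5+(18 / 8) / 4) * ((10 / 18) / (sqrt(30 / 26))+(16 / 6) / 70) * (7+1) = 18512 / 105+4628 * sqrt(195) / 27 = 2569.88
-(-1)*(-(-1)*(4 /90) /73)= 2 /3285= 0.00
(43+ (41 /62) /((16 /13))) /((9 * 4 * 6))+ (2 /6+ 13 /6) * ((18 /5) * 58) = 111893173 /214272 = 522.20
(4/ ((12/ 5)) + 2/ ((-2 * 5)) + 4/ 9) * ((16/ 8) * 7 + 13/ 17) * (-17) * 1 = -21586/ 45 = -479.69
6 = 6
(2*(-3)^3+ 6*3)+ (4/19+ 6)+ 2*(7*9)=1828/19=96.21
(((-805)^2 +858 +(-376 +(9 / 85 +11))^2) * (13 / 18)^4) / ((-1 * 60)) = -161374560521291 / 45507096000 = -3546.14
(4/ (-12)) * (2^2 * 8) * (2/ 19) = -64/ 57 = -1.12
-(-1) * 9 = 9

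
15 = 15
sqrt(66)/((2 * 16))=sqrt(66)/32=0.25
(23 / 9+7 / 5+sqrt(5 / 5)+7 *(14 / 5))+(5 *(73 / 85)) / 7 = 26956 / 1071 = 25.17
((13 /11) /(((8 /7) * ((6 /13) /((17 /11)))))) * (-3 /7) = -2873 /1936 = -1.48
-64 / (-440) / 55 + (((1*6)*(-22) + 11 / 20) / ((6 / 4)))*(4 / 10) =-63617 / 1815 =-35.05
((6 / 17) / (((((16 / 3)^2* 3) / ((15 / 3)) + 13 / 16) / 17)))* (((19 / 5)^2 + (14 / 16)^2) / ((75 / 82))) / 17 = 2992467 / 9118375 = 0.33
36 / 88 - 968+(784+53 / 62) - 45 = -77658 / 341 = -227.74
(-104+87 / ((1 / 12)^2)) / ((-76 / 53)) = -164618 / 19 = -8664.11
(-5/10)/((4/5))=-0.62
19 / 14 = 1.36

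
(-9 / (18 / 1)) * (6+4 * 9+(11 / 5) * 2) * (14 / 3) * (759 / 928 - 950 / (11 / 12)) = 24665319 / 220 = 112115.09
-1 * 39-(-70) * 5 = 311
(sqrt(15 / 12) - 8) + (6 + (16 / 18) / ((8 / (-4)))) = -22 / 9 + sqrt(5) / 2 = -1.33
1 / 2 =0.50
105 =105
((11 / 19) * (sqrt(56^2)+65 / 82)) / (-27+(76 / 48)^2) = -3688344 / 2747533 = -1.34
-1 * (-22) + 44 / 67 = 1518 / 67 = 22.66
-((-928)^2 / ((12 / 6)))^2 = -185409470464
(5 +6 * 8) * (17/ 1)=901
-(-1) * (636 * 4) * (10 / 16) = 1590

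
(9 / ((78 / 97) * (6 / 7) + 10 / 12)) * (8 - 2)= 219996 / 6203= 35.47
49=49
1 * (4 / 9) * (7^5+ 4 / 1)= 67244 / 9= 7471.56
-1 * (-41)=41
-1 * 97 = -97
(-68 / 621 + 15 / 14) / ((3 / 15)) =4.81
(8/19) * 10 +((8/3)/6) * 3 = 316/57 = 5.54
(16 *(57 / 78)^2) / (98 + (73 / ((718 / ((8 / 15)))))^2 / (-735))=0.09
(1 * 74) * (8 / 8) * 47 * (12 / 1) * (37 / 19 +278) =221993784 / 19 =11683883.37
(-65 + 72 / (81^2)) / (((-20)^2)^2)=-47377 / 116640000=-0.00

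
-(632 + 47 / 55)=-632.85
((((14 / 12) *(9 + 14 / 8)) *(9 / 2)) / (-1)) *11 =-9933 / 16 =-620.81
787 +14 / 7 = 789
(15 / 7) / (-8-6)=-15 / 98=-0.15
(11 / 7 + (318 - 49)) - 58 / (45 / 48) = 208.70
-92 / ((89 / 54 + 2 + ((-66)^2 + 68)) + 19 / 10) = -12420 / 597989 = -0.02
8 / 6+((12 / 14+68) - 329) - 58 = -6653 / 21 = -316.81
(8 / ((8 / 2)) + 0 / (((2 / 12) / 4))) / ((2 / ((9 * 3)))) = 27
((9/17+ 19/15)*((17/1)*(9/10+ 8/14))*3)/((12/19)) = 448153/2100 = 213.41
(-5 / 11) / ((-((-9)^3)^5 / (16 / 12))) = -0.00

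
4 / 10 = 2 / 5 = 0.40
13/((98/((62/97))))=403/4753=0.08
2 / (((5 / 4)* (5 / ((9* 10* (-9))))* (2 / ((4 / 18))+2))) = -1296 / 55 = -23.56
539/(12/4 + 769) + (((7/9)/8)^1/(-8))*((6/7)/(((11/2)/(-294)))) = 21315/16984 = 1.26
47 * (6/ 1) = 282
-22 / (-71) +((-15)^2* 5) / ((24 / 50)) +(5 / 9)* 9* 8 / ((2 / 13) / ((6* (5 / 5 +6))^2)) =130919473 / 284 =460984.06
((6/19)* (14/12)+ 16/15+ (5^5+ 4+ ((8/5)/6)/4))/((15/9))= 892193/475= 1878.30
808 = 808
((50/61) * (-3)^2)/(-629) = -450/38369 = -0.01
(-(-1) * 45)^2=2025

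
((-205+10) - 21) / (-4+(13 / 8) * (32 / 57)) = 1539 / 22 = 69.95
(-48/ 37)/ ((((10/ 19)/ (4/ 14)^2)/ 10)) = -3648/ 1813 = -2.01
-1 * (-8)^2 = -64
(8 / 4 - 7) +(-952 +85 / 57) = -955.51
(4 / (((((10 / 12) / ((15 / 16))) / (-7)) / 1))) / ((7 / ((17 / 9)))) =-17 / 2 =-8.50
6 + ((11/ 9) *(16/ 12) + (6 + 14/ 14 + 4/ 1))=503/ 27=18.63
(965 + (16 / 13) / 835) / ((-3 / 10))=-6983394 / 2171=-3216.67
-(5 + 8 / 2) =-9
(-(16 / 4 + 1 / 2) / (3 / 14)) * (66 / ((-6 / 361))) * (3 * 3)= 750519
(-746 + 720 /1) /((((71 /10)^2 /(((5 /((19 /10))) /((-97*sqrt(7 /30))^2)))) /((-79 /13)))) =23700000 /6308292277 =0.00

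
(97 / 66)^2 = 9409 / 4356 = 2.16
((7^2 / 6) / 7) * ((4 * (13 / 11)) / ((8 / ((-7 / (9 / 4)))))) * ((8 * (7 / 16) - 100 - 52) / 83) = 637 / 166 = 3.84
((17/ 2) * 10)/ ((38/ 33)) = 73.82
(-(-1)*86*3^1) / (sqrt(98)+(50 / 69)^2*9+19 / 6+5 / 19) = -7652497425372 / 114502134407+6568085426616*sqrt(2) / 114502134407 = 14.29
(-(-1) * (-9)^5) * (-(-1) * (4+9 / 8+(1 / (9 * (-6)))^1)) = -2412261 / 8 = -301532.62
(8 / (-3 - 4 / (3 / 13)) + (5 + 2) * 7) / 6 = 8.10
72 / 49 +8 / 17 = 1616 / 833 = 1.94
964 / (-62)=-482 / 31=-15.55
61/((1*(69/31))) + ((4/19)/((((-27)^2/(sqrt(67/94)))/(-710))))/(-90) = 142*sqrt(6298)/5858973 + 1891/69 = 27.41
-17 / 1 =-17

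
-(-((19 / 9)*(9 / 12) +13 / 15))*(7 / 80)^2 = 2401 / 128000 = 0.02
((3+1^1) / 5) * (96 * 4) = 1536 / 5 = 307.20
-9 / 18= -1 / 2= -0.50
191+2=193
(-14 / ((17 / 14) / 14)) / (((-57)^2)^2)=-2744 / 179452017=-0.00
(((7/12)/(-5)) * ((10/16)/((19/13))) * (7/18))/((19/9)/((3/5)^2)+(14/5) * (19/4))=-9555/9437984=-0.00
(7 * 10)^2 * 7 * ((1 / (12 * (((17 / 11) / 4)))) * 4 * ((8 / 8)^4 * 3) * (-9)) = -13582800 / 17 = -798988.24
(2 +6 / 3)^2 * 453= 7248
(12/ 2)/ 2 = 3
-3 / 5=-0.60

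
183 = 183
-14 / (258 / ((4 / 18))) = -14 / 1161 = -0.01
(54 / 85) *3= 1.91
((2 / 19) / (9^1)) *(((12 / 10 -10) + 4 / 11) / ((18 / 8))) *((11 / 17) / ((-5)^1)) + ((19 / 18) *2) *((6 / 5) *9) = 14916622 / 654075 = 22.81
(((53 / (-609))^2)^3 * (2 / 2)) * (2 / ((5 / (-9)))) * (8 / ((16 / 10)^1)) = -44328722258 / 5668409880278649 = -0.00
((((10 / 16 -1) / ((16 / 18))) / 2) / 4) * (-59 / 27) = 0.12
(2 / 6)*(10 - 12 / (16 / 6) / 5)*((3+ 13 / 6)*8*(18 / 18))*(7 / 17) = 39494 / 765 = 51.63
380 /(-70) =-38 /7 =-5.43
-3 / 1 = -3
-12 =-12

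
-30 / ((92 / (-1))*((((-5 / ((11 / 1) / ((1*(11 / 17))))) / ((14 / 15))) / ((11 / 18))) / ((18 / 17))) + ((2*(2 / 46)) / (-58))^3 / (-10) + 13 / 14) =-1142452707550 / 1741622168687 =-0.66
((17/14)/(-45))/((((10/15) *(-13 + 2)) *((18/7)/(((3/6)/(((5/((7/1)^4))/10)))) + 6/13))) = 530621/66710160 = 0.01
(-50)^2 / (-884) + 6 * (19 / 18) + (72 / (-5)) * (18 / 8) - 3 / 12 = -29.14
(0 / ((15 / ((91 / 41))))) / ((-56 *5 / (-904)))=0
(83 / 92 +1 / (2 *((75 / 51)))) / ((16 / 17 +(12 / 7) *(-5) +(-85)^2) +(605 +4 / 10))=339983 / 2141092080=0.00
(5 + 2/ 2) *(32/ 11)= 192/ 11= 17.45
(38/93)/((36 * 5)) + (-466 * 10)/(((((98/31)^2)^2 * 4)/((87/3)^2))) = -3786727541234773/386011074960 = -9809.89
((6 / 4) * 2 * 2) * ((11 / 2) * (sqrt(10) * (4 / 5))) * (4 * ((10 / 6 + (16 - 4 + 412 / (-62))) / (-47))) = -114928 * sqrt(10) / 7285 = -49.89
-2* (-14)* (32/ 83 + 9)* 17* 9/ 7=476748/ 83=5743.95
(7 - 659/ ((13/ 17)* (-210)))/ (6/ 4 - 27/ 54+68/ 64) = 242504/ 45045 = 5.38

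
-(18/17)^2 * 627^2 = -127373796/289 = -440739.78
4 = 4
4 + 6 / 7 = 34 / 7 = 4.86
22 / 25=0.88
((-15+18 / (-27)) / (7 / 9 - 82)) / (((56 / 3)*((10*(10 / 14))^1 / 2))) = 423 / 146200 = 0.00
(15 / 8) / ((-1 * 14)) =-15 / 112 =-0.13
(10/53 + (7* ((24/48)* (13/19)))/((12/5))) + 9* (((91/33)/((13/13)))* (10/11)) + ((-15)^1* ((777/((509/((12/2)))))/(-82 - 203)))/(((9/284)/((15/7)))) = 83868411215/1488482952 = 56.34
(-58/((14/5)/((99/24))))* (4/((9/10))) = -7975/21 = -379.76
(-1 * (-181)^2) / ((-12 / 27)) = 294849 / 4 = 73712.25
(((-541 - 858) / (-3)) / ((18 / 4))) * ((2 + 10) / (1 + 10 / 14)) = 19586 / 27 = 725.41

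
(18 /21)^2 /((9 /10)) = 40 /49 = 0.82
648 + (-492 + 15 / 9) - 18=419 / 3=139.67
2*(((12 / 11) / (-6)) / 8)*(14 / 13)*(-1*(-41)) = -287 / 143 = -2.01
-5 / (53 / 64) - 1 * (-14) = 422 / 53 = 7.96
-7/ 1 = -7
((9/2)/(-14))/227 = -9/6356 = -0.00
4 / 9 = 0.44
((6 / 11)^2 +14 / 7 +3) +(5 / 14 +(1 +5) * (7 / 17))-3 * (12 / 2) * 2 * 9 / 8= -466164 / 14399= -32.37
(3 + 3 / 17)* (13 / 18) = 39 / 17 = 2.29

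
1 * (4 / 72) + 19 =343 / 18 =19.06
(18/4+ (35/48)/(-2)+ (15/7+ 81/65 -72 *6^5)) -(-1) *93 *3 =-24442693573/43680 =-559585.48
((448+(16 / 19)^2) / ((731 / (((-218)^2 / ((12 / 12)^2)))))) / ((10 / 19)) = 55426.08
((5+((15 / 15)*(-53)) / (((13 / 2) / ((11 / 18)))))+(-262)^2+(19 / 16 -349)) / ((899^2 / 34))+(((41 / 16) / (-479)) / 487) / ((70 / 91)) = 10140132896623339 / 3529309153462560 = 2.87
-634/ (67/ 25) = -15850/ 67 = -236.57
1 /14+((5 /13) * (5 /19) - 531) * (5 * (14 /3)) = -128508619 /10374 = -12387.57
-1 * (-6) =6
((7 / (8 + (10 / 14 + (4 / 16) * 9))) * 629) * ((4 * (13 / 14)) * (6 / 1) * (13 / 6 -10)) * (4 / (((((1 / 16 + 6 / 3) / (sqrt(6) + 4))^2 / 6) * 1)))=-88153554944 / 10131 -352614219776 * sqrt(6) / 111441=-16451880.54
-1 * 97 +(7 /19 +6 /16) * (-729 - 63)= -13030 /19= -685.79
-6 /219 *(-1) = 2 /73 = 0.03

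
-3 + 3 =0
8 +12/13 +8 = 220/13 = 16.92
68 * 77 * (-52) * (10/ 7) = -388960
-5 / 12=-0.42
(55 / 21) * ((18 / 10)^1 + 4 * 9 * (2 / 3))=473 / 7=67.57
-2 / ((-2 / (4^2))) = 16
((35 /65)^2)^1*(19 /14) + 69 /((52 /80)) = 36013 /338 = 106.55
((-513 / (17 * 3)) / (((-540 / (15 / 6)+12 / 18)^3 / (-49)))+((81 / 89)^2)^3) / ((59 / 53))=3610282041961712398233 / 7072694931165848412952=0.51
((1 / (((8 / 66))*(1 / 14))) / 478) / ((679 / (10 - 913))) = -29799 / 92732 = -0.32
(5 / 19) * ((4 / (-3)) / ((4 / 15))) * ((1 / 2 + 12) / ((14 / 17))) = -10625 / 532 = -19.97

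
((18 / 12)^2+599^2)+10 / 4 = 1435223 / 4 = 358805.75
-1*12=-12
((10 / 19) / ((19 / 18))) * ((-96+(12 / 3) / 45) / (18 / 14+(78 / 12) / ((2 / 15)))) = -483392 / 505761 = -0.96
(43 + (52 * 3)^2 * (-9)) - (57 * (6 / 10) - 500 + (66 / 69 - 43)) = -25124413 / 115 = -218473.16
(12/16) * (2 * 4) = 6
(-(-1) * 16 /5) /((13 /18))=4.43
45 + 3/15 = 45.20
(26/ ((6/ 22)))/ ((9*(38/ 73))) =10439/ 513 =20.35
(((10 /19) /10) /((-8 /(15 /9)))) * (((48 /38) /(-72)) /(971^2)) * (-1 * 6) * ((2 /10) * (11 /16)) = -0.00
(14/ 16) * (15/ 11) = 105/ 88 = 1.19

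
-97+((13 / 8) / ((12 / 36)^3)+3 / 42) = -2971 / 56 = -53.05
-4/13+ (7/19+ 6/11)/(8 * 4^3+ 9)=-433073/1415557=-0.31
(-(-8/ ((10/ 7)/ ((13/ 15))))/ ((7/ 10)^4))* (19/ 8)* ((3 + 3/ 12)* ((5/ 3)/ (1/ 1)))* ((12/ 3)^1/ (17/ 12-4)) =-12844000/ 31899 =-402.65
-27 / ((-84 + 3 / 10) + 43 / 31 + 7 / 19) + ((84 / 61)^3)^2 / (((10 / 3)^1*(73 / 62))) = 18759168617520712014 / 9076259084957802545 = 2.07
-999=-999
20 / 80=1 / 4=0.25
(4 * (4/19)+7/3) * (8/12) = 362/171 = 2.12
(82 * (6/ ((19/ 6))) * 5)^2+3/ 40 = 8714305083/ 14440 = 603483.73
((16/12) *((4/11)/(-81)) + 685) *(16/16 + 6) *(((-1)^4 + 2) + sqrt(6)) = 12816923 *sqrt(6)/2673 + 12816923/891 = 26130.07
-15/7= -2.14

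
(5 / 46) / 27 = 0.00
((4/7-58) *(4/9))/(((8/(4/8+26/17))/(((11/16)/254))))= -16951/967232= -0.02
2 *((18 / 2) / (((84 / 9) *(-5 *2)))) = -27 / 140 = -0.19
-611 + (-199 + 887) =77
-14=-14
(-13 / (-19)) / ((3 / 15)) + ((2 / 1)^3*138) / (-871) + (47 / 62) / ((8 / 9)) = 24677171 / 8208304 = 3.01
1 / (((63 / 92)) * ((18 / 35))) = 230 / 81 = 2.84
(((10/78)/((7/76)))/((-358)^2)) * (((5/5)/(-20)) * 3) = -19/11662924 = -0.00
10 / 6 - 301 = -898 / 3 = -299.33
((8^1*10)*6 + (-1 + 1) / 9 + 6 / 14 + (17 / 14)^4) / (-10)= -48.26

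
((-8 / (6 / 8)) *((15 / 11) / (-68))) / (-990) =-4 / 18513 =-0.00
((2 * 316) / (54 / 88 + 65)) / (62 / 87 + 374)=302412 / 11764525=0.03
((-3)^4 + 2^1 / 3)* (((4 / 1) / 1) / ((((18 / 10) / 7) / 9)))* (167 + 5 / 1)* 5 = 29498000 / 3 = 9832666.67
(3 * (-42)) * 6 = -756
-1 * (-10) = 10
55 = 55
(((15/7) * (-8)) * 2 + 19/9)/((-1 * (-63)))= -2027/3969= -0.51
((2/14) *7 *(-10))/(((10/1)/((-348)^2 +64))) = -121168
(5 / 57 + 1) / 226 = 31 / 6441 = 0.00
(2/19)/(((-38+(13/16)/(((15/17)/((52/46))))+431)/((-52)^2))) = 14926080/20663507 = 0.72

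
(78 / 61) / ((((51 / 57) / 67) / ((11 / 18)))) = 182039 / 3111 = 58.51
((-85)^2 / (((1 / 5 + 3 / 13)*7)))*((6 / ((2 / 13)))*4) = 18315375 / 49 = 373783.16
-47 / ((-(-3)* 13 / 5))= -235 / 39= -6.03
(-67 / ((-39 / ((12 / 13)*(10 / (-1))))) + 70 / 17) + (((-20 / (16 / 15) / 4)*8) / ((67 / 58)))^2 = 13439671655 / 12896897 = 1042.09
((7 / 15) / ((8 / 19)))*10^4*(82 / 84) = 97375 / 9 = 10819.44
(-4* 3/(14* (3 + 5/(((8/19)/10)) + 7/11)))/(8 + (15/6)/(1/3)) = -176/389515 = -0.00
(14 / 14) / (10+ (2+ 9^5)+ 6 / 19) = 19 / 1122165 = 0.00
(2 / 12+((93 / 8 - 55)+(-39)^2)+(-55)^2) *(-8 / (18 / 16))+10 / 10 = -864509 / 27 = -32018.85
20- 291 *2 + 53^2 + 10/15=6743/3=2247.67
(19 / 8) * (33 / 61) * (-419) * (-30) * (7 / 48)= 9194955 / 3904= 2355.27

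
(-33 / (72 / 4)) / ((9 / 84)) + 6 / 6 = -16.11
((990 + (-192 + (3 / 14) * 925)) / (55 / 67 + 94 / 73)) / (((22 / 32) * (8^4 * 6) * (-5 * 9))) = -22738259 / 36592174080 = -0.00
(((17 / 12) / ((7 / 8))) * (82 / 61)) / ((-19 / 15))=-13940 / 8113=-1.72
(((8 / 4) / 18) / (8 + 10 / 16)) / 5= 8 / 3105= 0.00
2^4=16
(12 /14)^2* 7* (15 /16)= 4.82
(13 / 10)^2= 169 / 100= 1.69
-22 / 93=-0.24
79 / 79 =1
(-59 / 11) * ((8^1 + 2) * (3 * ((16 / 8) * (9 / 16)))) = -181.02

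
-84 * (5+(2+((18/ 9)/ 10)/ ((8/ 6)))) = -3003/ 5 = -600.60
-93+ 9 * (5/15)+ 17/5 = -433/5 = -86.60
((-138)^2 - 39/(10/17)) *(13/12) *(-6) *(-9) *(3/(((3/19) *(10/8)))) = 421874271/25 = 16874970.84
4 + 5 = 9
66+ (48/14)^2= 3810/49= 77.76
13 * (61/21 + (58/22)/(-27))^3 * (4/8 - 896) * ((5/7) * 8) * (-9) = 10284241680477440/776562633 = 13243286.82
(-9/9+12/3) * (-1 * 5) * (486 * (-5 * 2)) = 72900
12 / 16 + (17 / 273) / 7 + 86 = 663185 / 7644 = 86.76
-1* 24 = -24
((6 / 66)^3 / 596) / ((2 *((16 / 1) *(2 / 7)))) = 7 / 50769664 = 0.00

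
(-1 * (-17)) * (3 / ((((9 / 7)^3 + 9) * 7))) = 833 / 1272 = 0.65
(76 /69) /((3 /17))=1292 /207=6.24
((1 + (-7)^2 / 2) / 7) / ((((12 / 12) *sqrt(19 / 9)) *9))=17 *sqrt(19) / 266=0.28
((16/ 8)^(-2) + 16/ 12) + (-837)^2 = 8406847/ 12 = 700570.58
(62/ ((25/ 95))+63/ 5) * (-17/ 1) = -21097/ 5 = -4219.40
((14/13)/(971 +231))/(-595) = -1/664105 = -0.00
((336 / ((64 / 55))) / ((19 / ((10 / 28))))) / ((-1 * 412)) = -825 / 62624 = -0.01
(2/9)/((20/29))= 29/90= 0.32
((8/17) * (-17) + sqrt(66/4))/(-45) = 8/45 - sqrt(66)/90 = 0.09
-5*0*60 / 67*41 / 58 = 0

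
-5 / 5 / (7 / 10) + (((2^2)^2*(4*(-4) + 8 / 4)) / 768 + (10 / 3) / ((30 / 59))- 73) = -34355 / 504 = -68.16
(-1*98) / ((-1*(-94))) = -49 / 47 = -1.04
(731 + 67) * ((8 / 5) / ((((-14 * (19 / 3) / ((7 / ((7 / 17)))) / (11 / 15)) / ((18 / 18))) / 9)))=-40392 / 25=-1615.68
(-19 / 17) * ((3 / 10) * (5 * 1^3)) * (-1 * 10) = 285 / 17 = 16.76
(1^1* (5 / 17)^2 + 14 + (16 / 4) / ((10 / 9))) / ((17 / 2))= 51114 / 24565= 2.08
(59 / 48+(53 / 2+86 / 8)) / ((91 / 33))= 20317 / 1456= 13.95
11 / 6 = 1.83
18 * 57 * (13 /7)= 13338 /7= 1905.43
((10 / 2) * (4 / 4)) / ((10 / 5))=5 / 2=2.50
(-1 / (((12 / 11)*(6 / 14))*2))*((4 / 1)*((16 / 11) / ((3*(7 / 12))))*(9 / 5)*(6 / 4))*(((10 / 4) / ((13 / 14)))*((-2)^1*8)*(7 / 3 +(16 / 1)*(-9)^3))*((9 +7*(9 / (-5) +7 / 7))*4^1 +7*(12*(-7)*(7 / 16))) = 15275178688 / 13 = 1175013745.23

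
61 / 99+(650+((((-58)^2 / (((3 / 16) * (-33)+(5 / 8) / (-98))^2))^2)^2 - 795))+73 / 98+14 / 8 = 21140866203320673430907395996898371 / 357602704426252811540064204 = 59118306.27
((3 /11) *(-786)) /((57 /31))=-24366 /209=-116.58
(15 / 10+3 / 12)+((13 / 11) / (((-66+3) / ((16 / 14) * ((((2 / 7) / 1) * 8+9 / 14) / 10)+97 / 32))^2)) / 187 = 7257794568013 / 4147268428800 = 1.75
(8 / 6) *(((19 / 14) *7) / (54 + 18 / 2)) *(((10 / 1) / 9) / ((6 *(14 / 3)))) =95 / 11907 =0.01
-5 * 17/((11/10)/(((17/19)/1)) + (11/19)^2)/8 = -2608225/384076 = -6.79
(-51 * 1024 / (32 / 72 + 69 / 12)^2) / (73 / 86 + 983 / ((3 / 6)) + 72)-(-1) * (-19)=-57163932445 / 2906510863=-19.67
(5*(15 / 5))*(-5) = -75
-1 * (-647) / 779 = 647 / 779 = 0.83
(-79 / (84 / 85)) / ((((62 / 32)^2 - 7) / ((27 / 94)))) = 644640 / 91133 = 7.07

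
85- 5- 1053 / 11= -15.73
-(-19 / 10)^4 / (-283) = 0.05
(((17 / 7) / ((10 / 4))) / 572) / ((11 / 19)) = 323 / 110110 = 0.00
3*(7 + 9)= 48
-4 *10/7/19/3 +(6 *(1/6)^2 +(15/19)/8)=527/3192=0.17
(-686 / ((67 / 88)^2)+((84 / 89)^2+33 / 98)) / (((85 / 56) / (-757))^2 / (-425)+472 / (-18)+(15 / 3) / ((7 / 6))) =679875013385399775456 / 12615586186108155473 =53.89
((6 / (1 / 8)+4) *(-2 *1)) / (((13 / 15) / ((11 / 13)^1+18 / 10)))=-4128 / 13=-317.54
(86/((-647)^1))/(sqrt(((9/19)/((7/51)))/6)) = -86*sqrt(4522)/32997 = -0.18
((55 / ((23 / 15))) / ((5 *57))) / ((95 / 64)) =704 / 8303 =0.08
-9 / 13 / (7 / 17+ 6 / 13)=-153 / 193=-0.79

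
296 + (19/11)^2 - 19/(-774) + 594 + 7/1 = 84289351/93654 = 900.01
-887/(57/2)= -1774/57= -31.12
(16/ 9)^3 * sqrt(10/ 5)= 4096 * sqrt(2)/ 729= 7.95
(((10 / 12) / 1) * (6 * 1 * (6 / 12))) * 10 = 25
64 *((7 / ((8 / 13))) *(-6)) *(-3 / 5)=13104 / 5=2620.80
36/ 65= 0.55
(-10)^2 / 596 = 25 / 149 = 0.17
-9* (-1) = 9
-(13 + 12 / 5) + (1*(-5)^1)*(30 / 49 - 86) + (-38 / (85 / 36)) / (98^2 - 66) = 86045409 / 209083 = 411.54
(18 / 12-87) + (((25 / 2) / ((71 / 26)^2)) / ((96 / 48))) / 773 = -666326053 / 7793386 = -85.50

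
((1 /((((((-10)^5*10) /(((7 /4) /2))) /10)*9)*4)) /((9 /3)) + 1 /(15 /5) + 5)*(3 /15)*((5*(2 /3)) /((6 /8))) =460799993 /97200000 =4.74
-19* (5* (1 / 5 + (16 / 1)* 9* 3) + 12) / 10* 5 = -41287 / 2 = -20643.50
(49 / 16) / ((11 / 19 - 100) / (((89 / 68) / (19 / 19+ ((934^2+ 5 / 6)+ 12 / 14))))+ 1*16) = -1740039 / 37650880328224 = -0.00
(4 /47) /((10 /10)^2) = 4 /47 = 0.09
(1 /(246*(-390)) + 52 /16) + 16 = 461711 /23985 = 19.25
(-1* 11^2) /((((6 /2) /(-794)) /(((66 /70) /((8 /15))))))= 1585221 /28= 56615.04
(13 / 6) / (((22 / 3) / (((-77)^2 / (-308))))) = -91 / 16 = -5.69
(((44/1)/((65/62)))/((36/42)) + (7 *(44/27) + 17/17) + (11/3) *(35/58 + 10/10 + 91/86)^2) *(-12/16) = -119185888199/1819360530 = -65.51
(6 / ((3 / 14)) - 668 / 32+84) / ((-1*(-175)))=729 / 1400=0.52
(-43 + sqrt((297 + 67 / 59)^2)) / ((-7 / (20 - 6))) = -30106 / 59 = -510.27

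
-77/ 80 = -0.96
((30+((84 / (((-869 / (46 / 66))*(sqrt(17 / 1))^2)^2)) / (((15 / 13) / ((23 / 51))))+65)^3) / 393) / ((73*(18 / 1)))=61136965451001921327084386669247252716220745397 / 114948757992234648167209744838474334005375322750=0.53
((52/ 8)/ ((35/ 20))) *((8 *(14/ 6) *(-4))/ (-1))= 832/ 3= 277.33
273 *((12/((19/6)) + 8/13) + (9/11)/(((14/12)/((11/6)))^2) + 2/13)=238881/133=1796.10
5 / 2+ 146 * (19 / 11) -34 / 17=5559 / 22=252.68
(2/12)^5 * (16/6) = 1/2916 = 0.00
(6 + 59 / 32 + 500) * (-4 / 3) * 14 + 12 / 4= -37907 / 4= -9476.75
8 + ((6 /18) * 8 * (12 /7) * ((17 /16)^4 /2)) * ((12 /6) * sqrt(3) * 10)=108.91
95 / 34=2.79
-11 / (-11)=1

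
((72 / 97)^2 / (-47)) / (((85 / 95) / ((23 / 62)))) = -1132704 / 233051521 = -0.00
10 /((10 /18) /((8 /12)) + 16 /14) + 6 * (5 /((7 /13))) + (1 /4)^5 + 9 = 41512517 /594944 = 69.78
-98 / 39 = -2.51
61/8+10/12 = 203/24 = 8.46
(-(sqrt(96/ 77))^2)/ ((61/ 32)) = -3072/ 4697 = -0.65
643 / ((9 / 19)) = 12217 / 9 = 1357.44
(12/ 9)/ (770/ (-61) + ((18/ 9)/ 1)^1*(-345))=-61/ 32145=-0.00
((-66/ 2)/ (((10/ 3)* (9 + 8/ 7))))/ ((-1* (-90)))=-77/ 7100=-0.01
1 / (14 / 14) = 1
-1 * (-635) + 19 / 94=59709 / 94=635.20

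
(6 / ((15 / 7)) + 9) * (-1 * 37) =-436.60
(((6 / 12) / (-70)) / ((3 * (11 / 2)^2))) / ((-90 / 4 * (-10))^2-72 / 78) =-13 / 8361325665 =-0.00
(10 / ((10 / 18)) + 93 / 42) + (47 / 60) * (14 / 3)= 7519 / 315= 23.87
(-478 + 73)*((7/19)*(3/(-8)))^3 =1.07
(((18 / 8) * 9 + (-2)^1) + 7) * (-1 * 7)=-707 / 4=-176.75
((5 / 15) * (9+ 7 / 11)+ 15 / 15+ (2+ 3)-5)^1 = 139 / 33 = 4.21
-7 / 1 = -7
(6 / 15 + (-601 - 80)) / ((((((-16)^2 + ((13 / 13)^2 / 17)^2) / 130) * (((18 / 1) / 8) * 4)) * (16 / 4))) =-12785071 / 1331730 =-9.60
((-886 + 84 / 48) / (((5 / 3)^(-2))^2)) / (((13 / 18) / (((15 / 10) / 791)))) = -736875 / 41132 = -17.91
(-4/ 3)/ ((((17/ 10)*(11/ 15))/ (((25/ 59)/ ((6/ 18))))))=-15000/ 11033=-1.36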